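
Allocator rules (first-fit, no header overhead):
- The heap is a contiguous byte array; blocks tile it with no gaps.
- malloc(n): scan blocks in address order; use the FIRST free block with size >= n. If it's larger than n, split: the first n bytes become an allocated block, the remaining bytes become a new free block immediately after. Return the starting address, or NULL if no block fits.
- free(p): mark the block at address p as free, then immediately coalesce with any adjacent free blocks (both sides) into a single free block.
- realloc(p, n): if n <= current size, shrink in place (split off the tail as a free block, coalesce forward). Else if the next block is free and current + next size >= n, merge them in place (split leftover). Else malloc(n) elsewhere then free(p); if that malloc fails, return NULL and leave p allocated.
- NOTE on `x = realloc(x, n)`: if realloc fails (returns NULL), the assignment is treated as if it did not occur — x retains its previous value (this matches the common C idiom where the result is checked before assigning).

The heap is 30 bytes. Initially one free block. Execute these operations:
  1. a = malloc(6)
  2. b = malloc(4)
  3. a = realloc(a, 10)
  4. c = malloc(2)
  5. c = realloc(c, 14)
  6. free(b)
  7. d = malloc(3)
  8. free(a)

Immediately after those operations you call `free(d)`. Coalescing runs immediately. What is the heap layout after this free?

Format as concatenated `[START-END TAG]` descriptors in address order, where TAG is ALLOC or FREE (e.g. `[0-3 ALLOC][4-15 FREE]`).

Op 1: a = malloc(6) -> a = 0; heap: [0-5 ALLOC][6-29 FREE]
Op 2: b = malloc(4) -> b = 6; heap: [0-5 ALLOC][6-9 ALLOC][10-29 FREE]
Op 3: a = realloc(a, 10) -> a = 10; heap: [0-5 FREE][6-9 ALLOC][10-19 ALLOC][20-29 FREE]
Op 4: c = malloc(2) -> c = 0; heap: [0-1 ALLOC][2-5 FREE][6-9 ALLOC][10-19 ALLOC][20-29 FREE]
Op 5: c = realloc(c, 14) -> NULL (c unchanged); heap: [0-1 ALLOC][2-5 FREE][6-9 ALLOC][10-19 ALLOC][20-29 FREE]
Op 6: free(b) -> (freed b); heap: [0-1 ALLOC][2-9 FREE][10-19 ALLOC][20-29 FREE]
Op 7: d = malloc(3) -> d = 2; heap: [0-1 ALLOC][2-4 ALLOC][5-9 FREE][10-19 ALLOC][20-29 FREE]
Op 8: free(a) -> (freed a); heap: [0-1 ALLOC][2-4 ALLOC][5-29 FREE]
free(d): d = 2 -> block [2-4 ALLOC]; mark free, coalesce with adjacent free neighbors -> [0-1 ALLOC][2-29 FREE]

Answer: [0-1 ALLOC][2-29 FREE]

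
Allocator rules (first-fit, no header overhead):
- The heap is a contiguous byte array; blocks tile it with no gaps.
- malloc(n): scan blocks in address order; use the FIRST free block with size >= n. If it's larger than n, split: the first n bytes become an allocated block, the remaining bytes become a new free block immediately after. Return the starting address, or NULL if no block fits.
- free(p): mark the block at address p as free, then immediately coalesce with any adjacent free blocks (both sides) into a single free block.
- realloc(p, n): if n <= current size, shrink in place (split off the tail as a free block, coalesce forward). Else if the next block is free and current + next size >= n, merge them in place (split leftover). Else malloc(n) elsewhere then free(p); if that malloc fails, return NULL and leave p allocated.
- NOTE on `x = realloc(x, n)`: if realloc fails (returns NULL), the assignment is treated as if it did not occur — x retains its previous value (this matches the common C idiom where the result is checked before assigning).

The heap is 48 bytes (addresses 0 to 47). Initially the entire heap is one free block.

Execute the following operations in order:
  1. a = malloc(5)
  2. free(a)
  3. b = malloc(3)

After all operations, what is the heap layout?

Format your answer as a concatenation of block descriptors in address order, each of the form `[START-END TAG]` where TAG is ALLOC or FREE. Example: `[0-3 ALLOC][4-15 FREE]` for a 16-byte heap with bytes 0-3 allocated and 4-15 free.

Answer: [0-2 ALLOC][3-47 FREE]

Derivation:
Op 1: a = malloc(5) -> a = 0; heap: [0-4 ALLOC][5-47 FREE]
Op 2: free(a) -> (freed a); heap: [0-47 FREE]
Op 3: b = malloc(3) -> b = 0; heap: [0-2 ALLOC][3-47 FREE]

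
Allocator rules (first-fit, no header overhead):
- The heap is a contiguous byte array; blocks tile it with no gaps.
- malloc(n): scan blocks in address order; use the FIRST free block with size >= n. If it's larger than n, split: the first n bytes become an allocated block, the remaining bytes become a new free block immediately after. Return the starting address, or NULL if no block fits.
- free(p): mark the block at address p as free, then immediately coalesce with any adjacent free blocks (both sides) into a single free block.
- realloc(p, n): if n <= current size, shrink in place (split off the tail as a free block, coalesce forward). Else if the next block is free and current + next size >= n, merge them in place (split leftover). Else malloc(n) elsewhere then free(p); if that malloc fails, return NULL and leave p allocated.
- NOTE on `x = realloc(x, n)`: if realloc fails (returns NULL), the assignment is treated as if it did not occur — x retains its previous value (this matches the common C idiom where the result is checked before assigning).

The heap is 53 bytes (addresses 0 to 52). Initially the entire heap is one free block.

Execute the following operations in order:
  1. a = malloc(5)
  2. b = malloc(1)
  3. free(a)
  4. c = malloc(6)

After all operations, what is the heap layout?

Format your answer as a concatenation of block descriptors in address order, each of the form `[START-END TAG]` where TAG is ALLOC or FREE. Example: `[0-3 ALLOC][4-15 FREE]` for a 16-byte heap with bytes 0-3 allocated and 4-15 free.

Answer: [0-4 FREE][5-5 ALLOC][6-11 ALLOC][12-52 FREE]

Derivation:
Op 1: a = malloc(5) -> a = 0; heap: [0-4 ALLOC][5-52 FREE]
Op 2: b = malloc(1) -> b = 5; heap: [0-4 ALLOC][5-5 ALLOC][6-52 FREE]
Op 3: free(a) -> (freed a); heap: [0-4 FREE][5-5 ALLOC][6-52 FREE]
Op 4: c = malloc(6) -> c = 6; heap: [0-4 FREE][5-5 ALLOC][6-11 ALLOC][12-52 FREE]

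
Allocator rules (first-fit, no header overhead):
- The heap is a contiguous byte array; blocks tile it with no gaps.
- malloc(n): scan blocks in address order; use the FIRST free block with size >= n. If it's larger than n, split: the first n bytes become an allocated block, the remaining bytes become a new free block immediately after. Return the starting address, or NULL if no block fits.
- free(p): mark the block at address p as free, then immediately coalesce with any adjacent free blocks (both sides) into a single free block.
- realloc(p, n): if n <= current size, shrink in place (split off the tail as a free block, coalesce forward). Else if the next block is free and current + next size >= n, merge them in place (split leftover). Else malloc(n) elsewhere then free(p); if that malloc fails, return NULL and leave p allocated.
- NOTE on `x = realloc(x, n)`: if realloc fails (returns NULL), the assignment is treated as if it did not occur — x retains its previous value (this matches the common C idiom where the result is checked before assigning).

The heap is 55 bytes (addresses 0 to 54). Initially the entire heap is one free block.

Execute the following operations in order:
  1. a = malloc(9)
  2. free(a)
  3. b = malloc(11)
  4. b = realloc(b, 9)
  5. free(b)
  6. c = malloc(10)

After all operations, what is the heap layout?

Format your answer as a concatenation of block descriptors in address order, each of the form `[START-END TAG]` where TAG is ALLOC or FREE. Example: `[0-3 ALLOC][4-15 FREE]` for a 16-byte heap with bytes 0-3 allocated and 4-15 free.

Answer: [0-9 ALLOC][10-54 FREE]

Derivation:
Op 1: a = malloc(9) -> a = 0; heap: [0-8 ALLOC][9-54 FREE]
Op 2: free(a) -> (freed a); heap: [0-54 FREE]
Op 3: b = malloc(11) -> b = 0; heap: [0-10 ALLOC][11-54 FREE]
Op 4: b = realloc(b, 9) -> b = 0; heap: [0-8 ALLOC][9-54 FREE]
Op 5: free(b) -> (freed b); heap: [0-54 FREE]
Op 6: c = malloc(10) -> c = 0; heap: [0-9 ALLOC][10-54 FREE]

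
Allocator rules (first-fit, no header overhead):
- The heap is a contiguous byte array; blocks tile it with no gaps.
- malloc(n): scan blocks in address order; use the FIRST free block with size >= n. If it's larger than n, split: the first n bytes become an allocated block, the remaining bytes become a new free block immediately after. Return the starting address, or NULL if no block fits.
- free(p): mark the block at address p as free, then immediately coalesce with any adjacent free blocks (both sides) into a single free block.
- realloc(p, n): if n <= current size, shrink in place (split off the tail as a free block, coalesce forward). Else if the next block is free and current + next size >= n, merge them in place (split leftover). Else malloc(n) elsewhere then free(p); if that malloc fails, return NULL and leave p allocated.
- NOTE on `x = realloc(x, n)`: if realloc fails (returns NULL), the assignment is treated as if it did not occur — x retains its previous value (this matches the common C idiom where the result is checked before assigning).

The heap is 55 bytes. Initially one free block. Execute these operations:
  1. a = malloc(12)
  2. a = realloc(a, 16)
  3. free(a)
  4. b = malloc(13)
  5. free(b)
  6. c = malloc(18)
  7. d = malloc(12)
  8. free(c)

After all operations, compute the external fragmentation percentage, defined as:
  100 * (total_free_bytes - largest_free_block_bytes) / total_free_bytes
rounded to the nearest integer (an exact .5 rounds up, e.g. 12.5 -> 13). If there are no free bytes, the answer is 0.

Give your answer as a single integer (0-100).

Answer: 42

Derivation:
Op 1: a = malloc(12) -> a = 0; heap: [0-11 ALLOC][12-54 FREE]
Op 2: a = realloc(a, 16) -> a = 0; heap: [0-15 ALLOC][16-54 FREE]
Op 3: free(a) -> (freed a); heap: [0-54 FREE]
Op 4: b = malloc(13) -> b = 0; heap: [0-12 ALLOC][13-54 FREE]
Op 5: free(b) -> (freed b); heap: [0-54 FREE]
Op 6: c = malloc(18) -> c = 0; heap: [0-17 ALLOC][18-54 FREE]
Op 7: d = malloc(12) -> d = 18; heap: [0-17 ALLOC][18-29 ALLOC][30-54 FREE]
Op 8: free(c) -> (freed c); heap: [0-17 FREE][18-29 ALLOC][30-54 FREE]
Free blocks: [18 25] total_free=43 largest=25 -> 100*(43-25)/43 = 1800/43 ≈ 41.860 -> rounds to 42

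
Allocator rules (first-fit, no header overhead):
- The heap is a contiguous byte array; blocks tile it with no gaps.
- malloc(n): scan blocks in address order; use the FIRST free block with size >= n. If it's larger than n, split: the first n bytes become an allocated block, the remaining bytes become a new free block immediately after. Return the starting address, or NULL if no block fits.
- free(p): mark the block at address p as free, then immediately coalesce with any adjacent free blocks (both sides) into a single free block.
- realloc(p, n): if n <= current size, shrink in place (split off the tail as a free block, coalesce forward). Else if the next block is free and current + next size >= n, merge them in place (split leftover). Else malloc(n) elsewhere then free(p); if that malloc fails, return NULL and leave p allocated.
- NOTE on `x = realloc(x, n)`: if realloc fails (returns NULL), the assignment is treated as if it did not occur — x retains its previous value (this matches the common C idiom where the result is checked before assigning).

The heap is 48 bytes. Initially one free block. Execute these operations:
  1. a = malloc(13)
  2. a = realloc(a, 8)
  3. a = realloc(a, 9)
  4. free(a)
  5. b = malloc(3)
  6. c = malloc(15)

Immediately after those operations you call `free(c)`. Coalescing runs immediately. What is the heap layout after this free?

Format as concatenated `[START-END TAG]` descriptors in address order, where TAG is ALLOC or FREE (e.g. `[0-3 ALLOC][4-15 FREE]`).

Op 1: a = malloc(13) -> a = 0; heap: [0-12 ALLOC][13-47 FREE]
Op 2: a = realloc(a, 8) -> a = 0; heap: [0-7 ALLOC][8-47 FREE]
Op 3: a = realloc(a, 9) -> a = 0; heap: [0-8 ALLOC][9-47 FREE]
Op 4: free(a) -> (freed a); heap: [0-47 FREE]
Op 5: b = malloc(3) -> b = 0; heap: [0-2 ALLOC][3-47 FREE]
Op 6: c = malloc(15) -> c = 3; heap: [0-2 ALLOC][3-17 ALLOC][18-47 FREE]
free(c): c = 3 -> block [3-17 ALLOC]; mark free, coalesce with adjacent free neighbors -> [0-2 ALLOC][3-47 FREE]

Answer: [0-2 ALLOC][3-47 FREE]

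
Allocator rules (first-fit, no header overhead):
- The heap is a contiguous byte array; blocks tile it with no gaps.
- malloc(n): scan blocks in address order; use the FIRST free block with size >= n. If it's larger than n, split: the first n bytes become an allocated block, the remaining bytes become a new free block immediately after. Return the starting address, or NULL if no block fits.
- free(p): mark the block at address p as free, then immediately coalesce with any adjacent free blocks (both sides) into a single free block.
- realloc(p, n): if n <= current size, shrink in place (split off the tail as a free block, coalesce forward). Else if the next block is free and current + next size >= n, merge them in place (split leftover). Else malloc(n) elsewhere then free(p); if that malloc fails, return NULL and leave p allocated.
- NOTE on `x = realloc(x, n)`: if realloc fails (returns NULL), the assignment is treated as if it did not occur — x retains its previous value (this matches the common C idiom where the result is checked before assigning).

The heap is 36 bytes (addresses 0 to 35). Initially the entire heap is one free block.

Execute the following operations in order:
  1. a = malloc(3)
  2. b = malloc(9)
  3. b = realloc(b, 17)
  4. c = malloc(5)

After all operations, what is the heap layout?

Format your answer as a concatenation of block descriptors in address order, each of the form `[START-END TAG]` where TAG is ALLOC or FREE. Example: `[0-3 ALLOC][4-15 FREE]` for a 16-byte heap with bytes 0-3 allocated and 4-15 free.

Op 1: a = malloc(3) -> a = 0; heap: [0-2 ALLOC][3-35 FREE]
Op 2: b = malloc(9) -> b = 3; heap: [0-2 ALLOC][3-11 ALLOC][12-35 FREE]
Op 3: b = realloc(b, 17) -> b = 3; heap: [0-2 ALLOC][3-19 ALLOC][20-35 FREE]
Op 4: c = malloc(5) -> c = 20; heap: [0-2 ALLOC][3-19 ALLOC][20-24 ALLOC][25-35 FREE]

Answer: [0-2 ALLOC][3-19 ALLOC][20-24 ALLOC][25-35 FREE]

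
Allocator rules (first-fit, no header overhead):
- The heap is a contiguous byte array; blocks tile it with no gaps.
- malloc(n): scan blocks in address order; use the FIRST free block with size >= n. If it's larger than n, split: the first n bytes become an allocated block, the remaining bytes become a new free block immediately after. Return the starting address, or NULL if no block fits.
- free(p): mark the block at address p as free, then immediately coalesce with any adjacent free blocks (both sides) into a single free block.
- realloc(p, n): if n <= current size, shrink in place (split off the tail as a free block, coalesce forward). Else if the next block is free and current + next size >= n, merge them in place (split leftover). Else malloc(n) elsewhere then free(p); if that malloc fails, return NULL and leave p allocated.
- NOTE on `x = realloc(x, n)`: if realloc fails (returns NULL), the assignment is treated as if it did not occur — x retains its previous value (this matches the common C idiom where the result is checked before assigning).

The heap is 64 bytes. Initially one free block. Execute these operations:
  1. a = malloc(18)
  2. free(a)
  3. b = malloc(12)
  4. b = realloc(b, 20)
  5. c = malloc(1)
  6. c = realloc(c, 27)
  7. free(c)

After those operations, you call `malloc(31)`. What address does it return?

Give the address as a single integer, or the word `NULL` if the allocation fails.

Answer: 20

Derivation:
Op 1: a = malloc(18) -> a = 0; heap: [0-17 ALLOC][18-63 FREE]
Op 2: free(a) -> (freed a); heap: [0-63 FREE]
Op 3: b = malloc(12) -> b = 0; heap: [0-11 ALLOC][12-63 FREE]
Op 4: b = realloc(b, 20) -> b = 0; heap: [0-19 ALLOC][20-63 FREE]
Op 5: c = malloc(1) -> c = 20; heap: [0-19 ALLOC][20-20 ALLOC][21-63 FREE]
Op 6: c = realloc(c, 27) -> c = 20; heap: [0-19 ALLOC][20-46 ALLOC][47-63 FREE]
Op 7: free(c) -> (freed c); heap: [0-19 ALLOC][20-63 FREE]
malloc(31): first-fit scan over [0-19 ALLOC][20-63 FREE] -> 20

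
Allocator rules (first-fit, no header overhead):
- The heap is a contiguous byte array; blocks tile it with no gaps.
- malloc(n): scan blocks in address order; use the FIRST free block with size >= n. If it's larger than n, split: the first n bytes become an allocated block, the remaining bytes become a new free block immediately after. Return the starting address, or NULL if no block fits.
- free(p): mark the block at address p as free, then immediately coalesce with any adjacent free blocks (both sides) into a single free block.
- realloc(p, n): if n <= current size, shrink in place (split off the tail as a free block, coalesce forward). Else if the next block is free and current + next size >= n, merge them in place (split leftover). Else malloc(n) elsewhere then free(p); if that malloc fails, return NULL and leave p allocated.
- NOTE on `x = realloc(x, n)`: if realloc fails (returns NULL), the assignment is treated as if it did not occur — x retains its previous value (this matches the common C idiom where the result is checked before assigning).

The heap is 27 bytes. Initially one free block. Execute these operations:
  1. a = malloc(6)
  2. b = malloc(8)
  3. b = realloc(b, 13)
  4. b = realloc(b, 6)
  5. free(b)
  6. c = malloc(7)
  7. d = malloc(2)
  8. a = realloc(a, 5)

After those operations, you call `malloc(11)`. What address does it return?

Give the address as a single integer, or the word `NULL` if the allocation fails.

Answer: 15

Derivation:
Op 1: a = malloc(6) -> a = 0; heap: [0-5 ALLOC][6-26 FREE]
Op 2: b = malloc(8) -> b = 6; heap: [0-5 ALLOC][6-13 ALLOC][14-26 FREE]
Op 3: b = realloc(b, 13) -> b = 6; heap: [0-5 ALLOC][6-18 ALLOC][19-26 FREE]
Op 4: b = realloc(b, 6) -> b = 6; heap: [0-5 ALLOC][6-11 ALLOC][12-26 FREE]
Op 5: free(b) -> (freed b); heap: [0-5 ALLOC][6-26 FREE]
Op 6: c = malloc(7) -> c = 6; heap: [0-5 ALLOC][6-12 ALLOC][13-26 FREE]
Op 7: d = malloc(2) -> d = 13; heap: [0-5 ALLOC][6-12 ALLOC][13-14 ALLOC][15-26 FREE]
Op 8: a = realloc(a, 5) -> a = 0; heap: [0-4 ALLOC][5-5 FREE][6-12 ALLOC][13-14 ALLOC][15-26 FREE]
malloc(11): first-fit scan over [0-4 ALLOC][5-5 FREE][6-12 ALLOC][13-14 ALLOC][15-26 FREE] -> 15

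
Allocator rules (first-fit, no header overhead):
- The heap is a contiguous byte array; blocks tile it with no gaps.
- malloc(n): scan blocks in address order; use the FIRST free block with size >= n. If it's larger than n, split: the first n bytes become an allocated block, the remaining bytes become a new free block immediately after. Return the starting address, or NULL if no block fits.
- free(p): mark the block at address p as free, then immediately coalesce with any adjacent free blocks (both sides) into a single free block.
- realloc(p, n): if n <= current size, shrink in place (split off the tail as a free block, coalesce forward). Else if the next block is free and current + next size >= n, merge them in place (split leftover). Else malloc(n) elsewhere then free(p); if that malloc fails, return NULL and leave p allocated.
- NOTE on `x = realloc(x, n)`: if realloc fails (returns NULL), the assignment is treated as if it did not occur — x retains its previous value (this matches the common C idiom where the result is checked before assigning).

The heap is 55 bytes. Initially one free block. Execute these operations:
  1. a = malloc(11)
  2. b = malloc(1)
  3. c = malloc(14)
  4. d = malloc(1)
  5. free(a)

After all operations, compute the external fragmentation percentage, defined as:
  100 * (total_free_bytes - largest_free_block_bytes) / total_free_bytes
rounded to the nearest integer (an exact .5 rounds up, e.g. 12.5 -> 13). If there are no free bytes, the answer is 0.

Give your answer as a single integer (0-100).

Answer: 28

Derivation:
Op 1: a = malloc(11) -> a = 0; heap: [0-10 ALLOC][11-54 FREE]
Op 2: b = malloc(1) -> b = 11; heap: [0-10 ALLOC][11-11 ALLOC][12-54 FREE]
Op 3: c = malloc(14) -> c = 12; heap: [0-10 ALLOC][11-11 ALLOC][12-25 ALLOC][26-54 FREE]
Op 4: d = malloc(1) -> d = 26; heap: [0-10 ALLOC][11-11 ALLOC][12-25 ALLOC][26-26 ALLOC][27-54 FREE]
Op 5: free(a) -> (freed a); heap: [0-10 FREE][11-11 ALLOC][12-25 ALLOC][26-26 ALLOC][27-54 FREE]
Free blocks: [11 28] total_free=39 largest=28 -> 100*(39-28)/39 = 1100/39 ≈ 28.205 -> rounds to 28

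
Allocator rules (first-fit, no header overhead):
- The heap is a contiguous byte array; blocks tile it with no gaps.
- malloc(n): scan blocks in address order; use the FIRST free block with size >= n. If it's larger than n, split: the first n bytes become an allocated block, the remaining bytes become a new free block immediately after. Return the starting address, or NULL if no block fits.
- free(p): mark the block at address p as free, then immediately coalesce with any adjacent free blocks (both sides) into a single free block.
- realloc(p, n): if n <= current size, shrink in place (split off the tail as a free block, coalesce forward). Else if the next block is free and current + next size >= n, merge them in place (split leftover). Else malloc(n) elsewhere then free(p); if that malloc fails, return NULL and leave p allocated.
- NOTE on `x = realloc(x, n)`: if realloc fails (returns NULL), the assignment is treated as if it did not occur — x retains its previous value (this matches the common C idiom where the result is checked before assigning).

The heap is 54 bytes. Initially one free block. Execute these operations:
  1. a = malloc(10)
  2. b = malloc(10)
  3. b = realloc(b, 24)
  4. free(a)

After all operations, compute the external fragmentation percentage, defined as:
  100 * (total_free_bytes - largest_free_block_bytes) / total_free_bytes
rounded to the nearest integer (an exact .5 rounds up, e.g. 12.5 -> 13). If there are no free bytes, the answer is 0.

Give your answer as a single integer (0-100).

Op 1: a = malloc(10) -> a = 0; heap: [0-9 ALLOC][10-53 FREE]
Op 2: b = malloc(10) -> b = 10; heap: [0-9 ALLOC][10-19 ALLOC][20-53 FREE]
Op 3: b = realloc(b, 24) -> b = 10; heap: [0-9 ALLOC][10-33 ALLOC][34-53 FREE]
Op 4: free(a) -> (freed a); heap: [0-9 FREE][10-33 ALLOC][34-53 FREE]
Free blocks: [10 20] total_free=30 largest=20 -> 100*(30-20)/30 = 1000/30 ≈ 33.333 -> rounds to 33

Answer: 33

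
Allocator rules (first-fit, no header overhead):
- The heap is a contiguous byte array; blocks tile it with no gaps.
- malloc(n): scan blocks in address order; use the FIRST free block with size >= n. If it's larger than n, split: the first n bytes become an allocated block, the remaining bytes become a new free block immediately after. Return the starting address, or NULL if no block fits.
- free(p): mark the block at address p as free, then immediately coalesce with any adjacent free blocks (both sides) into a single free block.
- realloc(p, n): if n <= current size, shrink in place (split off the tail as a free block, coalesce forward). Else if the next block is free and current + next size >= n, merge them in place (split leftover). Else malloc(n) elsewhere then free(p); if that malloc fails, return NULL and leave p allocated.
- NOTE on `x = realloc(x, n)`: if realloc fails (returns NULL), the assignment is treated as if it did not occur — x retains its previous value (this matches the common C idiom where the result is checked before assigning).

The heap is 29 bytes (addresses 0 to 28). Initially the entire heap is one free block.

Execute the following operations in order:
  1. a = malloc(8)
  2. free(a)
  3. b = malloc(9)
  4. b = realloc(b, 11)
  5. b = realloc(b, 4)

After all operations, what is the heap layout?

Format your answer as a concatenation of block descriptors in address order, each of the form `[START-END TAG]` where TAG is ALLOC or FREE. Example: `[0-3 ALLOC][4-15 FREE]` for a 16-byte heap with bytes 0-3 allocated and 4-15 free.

Op 1: a = malloc(8) -> a = 0; heap: [0-7 ALLOC][8-28 FREE]
Op 2: free(a) -> (freed a); heap: [0-28 FREE]
Op 3: b = malloc(9) -> b = 0; heap: [0-8 ALLOC][9-28 FREE]
Op 4: b = realloc(b, 11) -> b = 0; heap: [0-10 ALLOC][11-28 FREE]
Op 5: b = realloc(b, 4) -> b = 0; heap: [0-3 ALLOC][4-28 FREE]

Answer: [0-3 ALLOC][4-28 FREE]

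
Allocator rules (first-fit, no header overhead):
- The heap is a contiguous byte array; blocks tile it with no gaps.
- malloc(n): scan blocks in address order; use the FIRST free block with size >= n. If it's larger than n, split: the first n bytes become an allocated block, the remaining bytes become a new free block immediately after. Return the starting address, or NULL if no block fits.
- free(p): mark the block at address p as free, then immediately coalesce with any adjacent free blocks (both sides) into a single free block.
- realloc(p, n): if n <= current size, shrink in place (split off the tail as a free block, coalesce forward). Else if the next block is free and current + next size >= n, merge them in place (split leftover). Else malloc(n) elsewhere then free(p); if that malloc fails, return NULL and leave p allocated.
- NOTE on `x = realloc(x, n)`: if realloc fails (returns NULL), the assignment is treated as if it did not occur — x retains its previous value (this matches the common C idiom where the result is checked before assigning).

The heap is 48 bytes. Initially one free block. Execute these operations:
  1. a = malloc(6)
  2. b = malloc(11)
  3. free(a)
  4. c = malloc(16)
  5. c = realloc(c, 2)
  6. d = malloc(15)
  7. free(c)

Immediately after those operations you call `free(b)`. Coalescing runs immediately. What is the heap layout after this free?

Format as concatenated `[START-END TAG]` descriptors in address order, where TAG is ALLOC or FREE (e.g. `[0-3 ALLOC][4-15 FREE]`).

Answer: [0-18 FREE][19-33 ALLOC][34-47 FREE]

Derivation:
Op 1: a = malloc(6) -> a = 0; heap: [0-5 ALLOC][6-47 FREE]
Op 2: b = malloc(11) -> b = 6; heap: [0-5 ALLOC][6-16 ALLOC][17-47 FREE]
Op 3: free(a) -> (freed a); heap: [0-5 FREE][6-16 ALLOC][17-47 FREE]
Op 4: c = malloc(16) -> c = 17; heap: [0-5 FREE][6-16 ALLOC][17-32 ALLOC][33-47 FREE]
Op 5: c = realloc(c, 2) -> c = 17; heap: [0-5 FREE][6-16 ALLOC][17-18 ALLOC][19-47 FREE]
Op 6: d = malloc(15) -> d = 19; heap: [0-5 FREE][6-16 ALLOC][17-18 ALLOC][19-33 ALLOC][34-47 FREE]
Op 7: free(c) -> (freed c); heap: [0-5 FREE][6-16 ALLOC][17-18 FREE][19-33 ALLOC][34-47 FREE]
free(b): b = 6 -> block [6-16 ALLOC]; mark free, coalesce with adjacent free neighbors -> [0-18 FREE][19-33 ALLOC][34-47 FREE]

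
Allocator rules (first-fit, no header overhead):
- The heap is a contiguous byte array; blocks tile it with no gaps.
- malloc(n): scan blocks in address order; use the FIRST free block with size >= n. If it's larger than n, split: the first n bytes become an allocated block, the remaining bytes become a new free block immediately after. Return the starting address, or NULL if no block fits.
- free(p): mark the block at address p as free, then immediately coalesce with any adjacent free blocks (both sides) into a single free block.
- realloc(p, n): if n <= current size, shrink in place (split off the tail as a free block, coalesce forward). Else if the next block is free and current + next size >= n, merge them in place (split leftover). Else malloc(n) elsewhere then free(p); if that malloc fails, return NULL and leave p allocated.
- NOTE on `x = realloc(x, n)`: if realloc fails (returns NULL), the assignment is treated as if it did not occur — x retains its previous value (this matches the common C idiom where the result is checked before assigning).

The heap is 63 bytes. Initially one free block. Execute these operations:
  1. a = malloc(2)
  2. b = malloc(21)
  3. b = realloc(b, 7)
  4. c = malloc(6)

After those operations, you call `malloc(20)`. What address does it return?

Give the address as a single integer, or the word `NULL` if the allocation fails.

Answer: 15

Derivation:
Op 1: a = malloc(2) -> a = 0; heap: [0-1 ALLOC][2-62 FREE]
Op 2: b = malloc(21) -> b = 2; heap: [0-1 ALLOC][2-22 ALLOC][23-62 FREE]
Op 3: b = realloc(b, 7) -> b = 2; heap: [0-1 ALLOC][2-8 ALLOC][9-62 FREE]
Op 4: c = malloc(6) -> c = 9; heap: [0-1 ALLOC][2-8 ALLOC][9-14 ALLOC][15-62 FREE]
malloc(20): first-fit scan over [0-1 ALLOC][2-8 ALLOC][9-14 ALLOC][15-62 FREE] -> 15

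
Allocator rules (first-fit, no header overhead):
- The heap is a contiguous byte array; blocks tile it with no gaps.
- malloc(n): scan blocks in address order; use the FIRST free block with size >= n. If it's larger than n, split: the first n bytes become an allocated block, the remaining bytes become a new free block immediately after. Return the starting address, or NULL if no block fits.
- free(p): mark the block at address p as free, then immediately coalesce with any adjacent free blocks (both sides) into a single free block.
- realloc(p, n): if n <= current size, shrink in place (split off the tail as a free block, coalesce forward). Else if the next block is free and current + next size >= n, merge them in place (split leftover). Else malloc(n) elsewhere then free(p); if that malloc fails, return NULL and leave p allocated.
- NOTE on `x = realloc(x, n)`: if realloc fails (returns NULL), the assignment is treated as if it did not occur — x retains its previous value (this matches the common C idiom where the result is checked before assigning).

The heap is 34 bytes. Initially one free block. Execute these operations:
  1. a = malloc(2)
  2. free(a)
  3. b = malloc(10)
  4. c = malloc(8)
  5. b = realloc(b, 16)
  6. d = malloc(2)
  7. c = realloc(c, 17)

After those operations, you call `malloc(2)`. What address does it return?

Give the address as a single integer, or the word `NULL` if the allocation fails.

Op 1: a = malloc(2) -> a = 0; heap: [0-1 ALLOC][2-33 FREE]
Op 2: free(a) -> (freed a); heap: [0-33 FREE]
Op 3: b = malloc(10) -> b = 0; heap: [0-9 ALLOC][10-33 FREE]
Op 4: c = malloc(8) -> c = 10; heap: [0-9 ALLOC][10-17 ALLOC][18-33 FREE]
Op 5: b = realloc(b, 16) -> b = 18; heap: [0-9 FREE][10-17 ALLOC][18-33 ALLOC]
Op 6: d = malloc(2) -> d = 0; heap: [0-1 ALLOC][2-9 FREE][10-17 ALLOC][18-33 ALLOC]
Op 7: c = realloc(c, 17) -> NULL (c unchanged); heap: [0-1 ALLOC][2-9 FREE][10-17 ALLOC][18-33 ALLOC]
malloc(2): first-fit scan over [0-1 ALLOC][2-9 FREE][10-17 ALLOC][18-33 ALLOC] -> 2

Answer: 2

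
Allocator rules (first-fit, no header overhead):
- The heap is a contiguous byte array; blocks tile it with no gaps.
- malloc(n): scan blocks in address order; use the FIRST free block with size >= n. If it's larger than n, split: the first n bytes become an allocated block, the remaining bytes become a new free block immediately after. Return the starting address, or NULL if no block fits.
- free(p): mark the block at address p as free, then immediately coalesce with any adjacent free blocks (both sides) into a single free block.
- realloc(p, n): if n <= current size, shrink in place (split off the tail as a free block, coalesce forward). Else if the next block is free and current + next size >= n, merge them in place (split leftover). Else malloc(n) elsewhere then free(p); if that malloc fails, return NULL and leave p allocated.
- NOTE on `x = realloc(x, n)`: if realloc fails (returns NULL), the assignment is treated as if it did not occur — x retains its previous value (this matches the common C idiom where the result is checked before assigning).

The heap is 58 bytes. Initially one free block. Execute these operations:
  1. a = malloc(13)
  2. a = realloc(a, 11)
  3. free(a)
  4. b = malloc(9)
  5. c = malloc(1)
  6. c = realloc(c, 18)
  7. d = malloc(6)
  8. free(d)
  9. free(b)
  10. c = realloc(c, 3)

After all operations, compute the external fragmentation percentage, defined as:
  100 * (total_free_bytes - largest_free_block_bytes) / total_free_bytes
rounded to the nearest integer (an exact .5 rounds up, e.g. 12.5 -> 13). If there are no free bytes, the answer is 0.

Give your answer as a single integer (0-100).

Op 1: a = malloc(13) -> a = 0; heap: [0-12 ALLOC][13-57 FREE]
Op 2: a = realloc(a, 11) -> a = 0; heap: [0-10 ALLOC][11-57 FREE]
Op 3: free(a) -> (freed a); heap: [0-57 FREE]
Op 4: b = malloc(9) -> b = 0; heap: [0-8 ALLOC][9-57 FREE]
Op 5: c = malloc(1) -> c = 9; heap: [0-8 ALLOC][9-9 ALLOC][10-57 FREE]
Op 6: c = realloc(c, 18) -> c = 9; heap: [0-8 ALLOC][9-26 ALLOC][27-57 FREE]
Op 7: d = malloc(6) -> d = 27; heap: [0-8 ALLOC][9-26 ALLOC][27-32 ALLOC][33-57 FREE]
Op 8: free(d) -> (freed d); heap: [0-8 ALLOC][9-26 ALLOC][27-57 FREE]
Op 9: free(b) -> (freed b); heap: [0-8 FREE][9-26 ALLOC][27-57 FREE]
Op 10: c = realloc(c, 3) -> c = 9; heap: [0-8 FREE][9-11 ALLOC][12-57 FREE]
Free blocks: [9 46] total_free=55 largest=46 -> 100*(55-46)/55 = 900/55 ≈ 16.364 -> rounds to 16

Answer: 16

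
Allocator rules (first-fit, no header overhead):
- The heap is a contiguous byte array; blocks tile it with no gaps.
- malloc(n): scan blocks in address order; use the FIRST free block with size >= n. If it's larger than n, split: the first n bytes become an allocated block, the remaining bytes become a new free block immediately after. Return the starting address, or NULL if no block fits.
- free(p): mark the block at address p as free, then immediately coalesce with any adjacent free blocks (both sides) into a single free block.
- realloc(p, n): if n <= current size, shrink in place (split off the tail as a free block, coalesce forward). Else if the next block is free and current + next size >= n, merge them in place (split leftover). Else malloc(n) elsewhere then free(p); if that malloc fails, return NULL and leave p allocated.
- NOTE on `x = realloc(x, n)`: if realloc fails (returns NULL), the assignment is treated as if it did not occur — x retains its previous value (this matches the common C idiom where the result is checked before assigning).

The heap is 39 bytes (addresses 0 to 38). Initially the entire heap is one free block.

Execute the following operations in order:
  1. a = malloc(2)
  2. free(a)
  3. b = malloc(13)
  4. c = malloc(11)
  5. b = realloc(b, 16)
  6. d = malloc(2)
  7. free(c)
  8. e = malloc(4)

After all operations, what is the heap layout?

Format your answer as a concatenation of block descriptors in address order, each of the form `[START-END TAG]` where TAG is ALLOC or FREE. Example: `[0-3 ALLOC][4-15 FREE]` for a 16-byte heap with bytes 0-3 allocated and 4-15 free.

Op 1: a = malloc(2) -> a = 0; heap: [0-1 ALLOC][2-38 FREE]
Op 2: free(a) -> (freed a); heap: [0-38 FREE]
Op 3: b = malloc(13) -> b = 0; heap: [0-12 ALLOC][13-38 FREE]
Op 4: c = malloc(11) -> c = 13; heap: [0-12 ALLOC][13-23 ALLOC][24-38 FREE]
Op 5: b = realloc(b, 16) -> NULL (b unchanged); heap: [0-12 ALLOC][13-23 ALLOC][24-38 FREE]
Op 6: d = malloc(2) -> d = 24; heap: [0-12 ALLOC][13-23 ALLOC][24-25 ALLOC][26-38 FREE]
Op 7: free(c) -> (freed c); heap: [0-12 ALLOC][13-23 FREE][24-25 ALLOC][26-38 FREE]
Op 8: e = malloc(4) -> e = 13; heap: [0-12 ALLOC][13-16 ALLOC][17-23 FREE][24-25 ALLOC][26-38 FREE]

Answer: [0-12 ALLOC][13-16 ALLOC][17-23 FREE][24-25 ALLOC][26-38 FREE]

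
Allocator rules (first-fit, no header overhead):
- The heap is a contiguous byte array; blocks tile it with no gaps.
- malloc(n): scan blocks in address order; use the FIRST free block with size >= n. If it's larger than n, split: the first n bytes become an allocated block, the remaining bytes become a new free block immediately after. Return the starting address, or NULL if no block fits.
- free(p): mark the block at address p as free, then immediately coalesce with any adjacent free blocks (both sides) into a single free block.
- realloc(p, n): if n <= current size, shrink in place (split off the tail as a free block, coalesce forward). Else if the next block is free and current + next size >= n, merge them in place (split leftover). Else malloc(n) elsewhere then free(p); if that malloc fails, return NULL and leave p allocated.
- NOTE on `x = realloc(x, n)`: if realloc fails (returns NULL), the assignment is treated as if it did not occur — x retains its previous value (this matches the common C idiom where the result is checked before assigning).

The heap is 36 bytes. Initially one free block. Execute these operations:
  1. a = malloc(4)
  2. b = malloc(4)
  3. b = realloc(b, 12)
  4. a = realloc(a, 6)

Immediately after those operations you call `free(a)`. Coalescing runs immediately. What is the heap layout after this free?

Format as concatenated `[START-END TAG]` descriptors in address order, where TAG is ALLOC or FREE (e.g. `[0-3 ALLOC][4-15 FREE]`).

Answer: [0-3 FREE][4-15 ALLOC][16-35 FREE]

Derivation:
Op 1: a = malloc(4) -> a = 0; heap: [0-3 ALLOC][4-35 FREE]
Op 2: b = malloc(4) -> b = 4; heap: [0-3 ALLOC][4-7 ALLOC][8-35 FREE]
Op 3: b = realloc(b, 12) -> b = 4; heap: [0-3 ALLOC][4-15 ALLOC][16-35 FREE]
Op 4: a = realloc(a, 6) -> a = 16; heap: [0-3 FREE][4-15 ALLOC][16-21 ALLOC][22-35 FREE]
free(a): a = 16 -> block [16-21 ALLOC]; mark free, coalesce with adjacent free neighbors -> [0-3 FREE][4-15 ALLOC][16-35 FREE]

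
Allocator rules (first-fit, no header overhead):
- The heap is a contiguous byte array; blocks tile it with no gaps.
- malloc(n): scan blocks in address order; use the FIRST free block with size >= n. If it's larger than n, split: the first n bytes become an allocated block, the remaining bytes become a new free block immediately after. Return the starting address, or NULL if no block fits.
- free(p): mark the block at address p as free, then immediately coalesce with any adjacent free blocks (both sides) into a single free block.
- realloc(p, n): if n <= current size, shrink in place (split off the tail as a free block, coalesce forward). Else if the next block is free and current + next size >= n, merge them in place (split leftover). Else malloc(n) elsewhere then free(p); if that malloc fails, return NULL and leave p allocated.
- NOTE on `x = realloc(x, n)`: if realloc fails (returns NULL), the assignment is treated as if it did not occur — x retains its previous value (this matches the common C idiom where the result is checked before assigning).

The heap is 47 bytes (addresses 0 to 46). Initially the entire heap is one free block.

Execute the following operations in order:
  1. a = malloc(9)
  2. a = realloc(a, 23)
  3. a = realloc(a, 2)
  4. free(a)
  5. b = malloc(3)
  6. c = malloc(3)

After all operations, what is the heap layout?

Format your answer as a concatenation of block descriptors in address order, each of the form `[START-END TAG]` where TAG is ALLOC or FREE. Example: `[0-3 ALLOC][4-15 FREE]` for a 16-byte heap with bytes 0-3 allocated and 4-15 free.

Op 1: a = malloc(9) -> a = 0; heap: [0-8 ALLOC][9-46 FREE]
Op 2: a = realloc(a, 23) -> a = 0; heap: [0-22 ALLOC][23-46 FREE]
Op 3: a = realloc(a, 2) -> a = 0; heap: [0-1 ALLOC][2-46 FREE]
Op 4: free(a) -> (freed a); heap: [0-46 FREE]
Op 5: b = malloc(3) -> b = 0; heap: [0-2 ALLOC][3-46 FREE]
Op 6: c = malloc(3) -> c = 3; heap: [0-2 ALLOC][3-5 ALLOC][6-46 FREE]

Answer: [0-2 ALLOC][3-5 ALLOC][6-46 FREE]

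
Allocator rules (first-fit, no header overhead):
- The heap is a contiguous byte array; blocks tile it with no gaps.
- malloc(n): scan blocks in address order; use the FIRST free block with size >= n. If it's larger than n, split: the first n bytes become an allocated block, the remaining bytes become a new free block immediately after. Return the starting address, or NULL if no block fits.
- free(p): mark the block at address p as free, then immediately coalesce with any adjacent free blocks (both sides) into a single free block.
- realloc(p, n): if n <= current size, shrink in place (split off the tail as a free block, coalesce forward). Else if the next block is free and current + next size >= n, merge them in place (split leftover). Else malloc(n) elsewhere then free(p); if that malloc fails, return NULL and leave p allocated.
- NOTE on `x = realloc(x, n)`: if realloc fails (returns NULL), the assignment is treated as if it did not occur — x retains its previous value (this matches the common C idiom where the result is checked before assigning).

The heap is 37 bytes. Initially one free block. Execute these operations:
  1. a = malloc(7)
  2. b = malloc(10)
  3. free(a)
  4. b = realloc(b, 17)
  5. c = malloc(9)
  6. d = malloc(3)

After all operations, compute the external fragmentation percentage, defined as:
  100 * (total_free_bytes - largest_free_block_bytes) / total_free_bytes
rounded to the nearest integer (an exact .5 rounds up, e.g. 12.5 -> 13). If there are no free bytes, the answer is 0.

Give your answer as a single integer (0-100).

Op 1: a = malloc(7) -> a = 0; heap: [0-6 ALLOC][7-36 FREE]
Op 2: b = malloc(10) -> b = 7; heap: [0-6 ALLOC][7-16 ALLOC][17-36 FREE]
Op 3: free(a) -> (freed a); heap: [0-6 FREE][7-16 ALLOC][17-36 FREE]
Op 4: b = realloc(b, 17) -> b = 7; heap: [0-6 FREE][7-23 ALLOC][24-36 FREE]
Op 5: c = malloc(9) -> c = 24; heap: [0-6 FREE][7-23 ALLOC][24-32 ALLOC][33-36 FREE]
Op 6: d = malloc(3) -> d = 0; heap: [0-2 ALLOC][3-6 FREE][7-23 ALLOC][24-32 ALLOC][33-36 FREE]
Free blocks: [4 4] total_free=8 largest=4 -> 100*(8-4)/8 = 400/8 = 50

Answer: 50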